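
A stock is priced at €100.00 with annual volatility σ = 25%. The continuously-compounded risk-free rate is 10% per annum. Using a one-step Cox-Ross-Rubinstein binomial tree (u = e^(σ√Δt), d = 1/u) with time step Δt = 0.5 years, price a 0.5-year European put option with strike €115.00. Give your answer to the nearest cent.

€11.87

CRR parameters: u = e^(σ√Δt) = e^(0.25·√0.5) = 1.1934, d = 1/u = 0.8380
Per-period rate: rΔt = 0.1·0.5 = 0.05, so R = e^0.05 = 1.0513
Risk-neutral probability p = (e^0.05 − 0.8380)/(1.1934 − 0.8380) = 0.2133/0.3554 = 0.6002
Terminal stock prices: S_u = 119.3, S_d = 83.8
Terminal payoffs (K − S): max(-4.336, 0) = 0, max(31.2, 0) = 31.2
Node 0 (S = 100): V_0 = e^(−0.05)·[0.6002·0.0000 + 0.3998·31.2033] = 11.8671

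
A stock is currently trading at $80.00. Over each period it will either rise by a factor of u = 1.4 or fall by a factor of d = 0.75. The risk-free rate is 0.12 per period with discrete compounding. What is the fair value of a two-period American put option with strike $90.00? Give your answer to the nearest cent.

$12.71

Risk-neutral probability p = (1 + 0.12 − 0.75)/(1.4 − 0.75) = 0.3700/0.6500 = 0.5692
Terminal stock prices: S_uu = 156.8, S_ud = 84, S_dd = 45
Terminal payoffs (K − S): max(-66.8, 0) = 0, max(6, 0) = 6, max(45, 0) = 45
Node u (S = 112): continuation = 1/1.12·[0.5692·0.0000 + 0.4308·6.0000] = 2.3077; exercise value = 0.0000 ≤ continuation, so V_u = 2.3077
Node d (S = 60): continuation = 1/1.12·[0.5692·6.0000 + 0.4308·45.0000] = 20.3571; exercise value = 30.0000 > continuation, so V_d = 30.0000 (exercise)
Node 0 (S = 80): continuation = 1/1.12·[0.5692·2.3077 + 0.4308·30.0000] = 12.7113; exercise value = 10.0000 ≤ continuation, so V_0 = 12.7113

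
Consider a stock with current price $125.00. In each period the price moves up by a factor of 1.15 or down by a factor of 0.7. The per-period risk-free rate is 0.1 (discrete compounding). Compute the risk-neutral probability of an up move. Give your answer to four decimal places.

p = 0.8889

Risk-neutral probability p = (1 + 0.1 − 0.7)/(1.15 − 0.7) = 0.4000/0.4500 = 0.8889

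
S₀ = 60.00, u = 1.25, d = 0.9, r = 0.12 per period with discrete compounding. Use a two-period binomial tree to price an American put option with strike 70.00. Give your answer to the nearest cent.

Risk-neutral probability p = (1 + 0.12 − 0.9)/(1.25 − 0.9) = 0.2200/0.3500 = 0.6286
Terminal stock prices: S_uu = 93.75, S_ud = 67.5, S_dd = 48.6
Terminal payoffs (K − S): max(-23.75, 0) = 0, max(2.5, 0) = 2.5, max(21.4, 0) = 21.4
Node u (S = 75): continuation = 1/1.12·[0.6286·0.0000 + 0.3714·2.5000] = 0.8291; exercise value = 0.0000 ≤ continuation, so V_u = 0.8291
Node d (S = 54): continuation = 1/1.12·[0.6286·2.5000 + 0.3714·21.4000] = 8.5000; exercise value = 16.0000 > continuation, so V_d = 16.0000 (exercise)
Node 0 (S = 60): continuation = 1/1.12·[0.6286·0.8291 + 0.3714·16.0000] = 5.7714; exercise value = 10.0000 > continuation, so V_0 = 10.0000 (exercise)

10.00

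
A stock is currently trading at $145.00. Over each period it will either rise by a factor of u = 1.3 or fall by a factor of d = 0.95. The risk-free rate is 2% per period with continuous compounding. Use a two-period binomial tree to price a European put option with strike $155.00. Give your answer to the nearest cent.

Risk-neutral probability p = (e^0.02 − 0.95)/(1.3 − 0.95) = 0.0702/0.3500 = 0.2006
Terminal stock prices: S_uu = 245.1, S_ud = 179.1, S_dd = 130.9
Terminal payoffs (K − S): max(-90.05, 0) = 0, max(-24.07, 0) = 0, max(24.14, 0) = 24.14
Node u (S = 188.5): V_u = e^(−0.02)·[0.2006·0.0000 + 0.7994·0.0000] = 0.0000
Node d (S = 137.8): V_d = e^(−0.02)·[0.2006·0.0000 + 0.7994·24.1375] = 18.9140
Node 0 (S = 145): V_0 = e^(−0.02)·[0.2006·0.0000 + 0.7994·18.9140] = 14.8209

$14.82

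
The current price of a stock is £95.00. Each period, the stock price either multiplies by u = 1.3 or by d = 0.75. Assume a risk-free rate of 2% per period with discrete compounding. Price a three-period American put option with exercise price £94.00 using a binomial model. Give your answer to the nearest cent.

Risk-neutral probability p = (1 + 0.02 − 0.75)/(1.3 − 0.75) = 0.2700/0.5500 = 0.4909
Terminal stock prices: S_uuu = 208.7, S_uud = 120.4, S_udd = 69.47, S_ddd = 40.08
Terminal payoffs (K − S): max(-114.7, 0) = 0, max(-26.41, 0) = 0, max(24.53, 0) = 24.53, max(53.92, 0) = 53.92
Node uu (S = 160.6): continuation = 1/1.02·[0.4909·0.0000 + 0.5091·0.0000] = 0.0000; exercise value = 0.0000 ≤ continuation, so V_uu = 0.0000
Node ud (S = 92.62): continuation = 1/1.02·[0.4909·0.0000 + 0.5091·24.5312] = 12.2438; exercise value = 1.3750 ≤ continuation, so V_ud = 12.2438
Node dd (S = 53.44): continuation = 1/1.02·[0.4909·24.5312 + 0.5091·53.9219] = 38.7194; exercise value = 40.5625 > continuation, so V_dd = 40.5625 (exercise)
Node u (S = 123.5): continuation = 1/1.02·[0.4909·0.0000 + 0.5091·12.2438] = 6.1110; exercise value = 0.0000 ≤ continuation, so V_u = 6.1110
Node d (S = 71.25): continuation = 1/1.02·[0.4909·12.2438 + 0.5091·40.5625] = 26.1378; exercise value = 22.7500 ≤ continuation, so V_d = 26.1378
Node 0 (S = 95): continuation = 1/1.02·[0.4909·6.1110 + 0.5091·26.1378] = 15.9867; exercise value = 0.0000 ≤ continuation, so V_0 = 15.9867

£15.99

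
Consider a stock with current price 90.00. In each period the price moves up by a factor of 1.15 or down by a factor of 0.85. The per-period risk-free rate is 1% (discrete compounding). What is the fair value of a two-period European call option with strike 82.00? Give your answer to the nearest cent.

Risk-neutral probability p = (1 + 0.01 − 0.85)/(1.15 − 0.85) = 0.1600/0.3000 = 0.5333
Terminal stock prices: S_uu = 119, S_ud = 87.97, S_dd = 65.02
Terminal payoffs (S − K): max(37.02, 0) = 37.02, max(5.975, 0) = 5.975, max(-16.98, 0) = 0
Node u (S = 103.5): V_u = 1/1.01·[0.5333·37.0250 + 0.4667·5.9750] = 22.3119
Node d (S = 76.5): V_d = 1/1.01·[0.5333·5.9750 + 0.4667·0.0000] = 3.1551
Node 0 (S = 90): V_0 = 1/1.01·[0.5333·22.3119 + 0.4667·3.1551] = 13.2397

13.24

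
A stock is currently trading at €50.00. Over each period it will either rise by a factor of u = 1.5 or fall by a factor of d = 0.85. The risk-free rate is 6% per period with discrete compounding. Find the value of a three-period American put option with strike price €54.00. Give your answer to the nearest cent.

€7.34

Risk-neutral probability p = (1 + 0.06 − 0.85)/(1.5 − 0.85) = 0.2100/0.6500 = 0.3231
Terminal stock prices: S_uuu = 168.8, S_uud = 95.62, S_udd = 54.19, S_ddd = 30.71
Terminal payoffs (K − S): max(-114.8, 0) = 0, max(-41.62, 0) = 0, max(-0.1875, 0) = 0, max(23.29, 0) = 23.29
Node uu (S = 112.5): continuation = 1/1.06·[0.3231·0.0000 + 0.6769·0.0000] = 0.0000; exercise value = 0.0000 ≤ continuation, so V_uu = 0.0000
Node ud (S = 63.75): continuation = 1/1.06·[0.3231·0.0000 + 0.6769·0.0000] = 0.0000; exercise value = 0.0000 ≤ continuation, so V_ud = 0.0000
Node dd (S = 36.12): continuation = 1/1.06·[0.3231·0.0000 + 0.6769·23.2938] = 14.8755; exercise value = 17.8750 > continuation, so V_dd = 17.8750 (exercise)
Node u (S = 75): continuation = 1/1.06·[0.3231·0.0000 + 0.6769·0.0000] = 0.0000; exercise value = 0.0000 ≤ continuation, so V_u = 0.0000
Node d (S = 42.5): continuation = 1/1.06·[0.3231·0.0000 + 0.6769·17.8750] = 11.4151; exercise value = 11.5000 > continuation, so V_d = 11.5000 (exercise)
Node 0 (S = 50): continuation = 1/1.06·[0.3231·0.0000 + 0.6769·11.5000] = 7.3440; exercise value = 4.0000 ≤ continuation, so V_0 = 7.3440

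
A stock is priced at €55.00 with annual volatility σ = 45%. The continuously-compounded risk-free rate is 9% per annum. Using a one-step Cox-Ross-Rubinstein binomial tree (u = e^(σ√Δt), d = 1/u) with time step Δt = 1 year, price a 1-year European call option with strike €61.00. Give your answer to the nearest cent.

CRR parameters: u = e^(σ√Δt) = e^(0.45·√1) = 1.5683, d = 1/u = 0.6376
Per-period rate: rΔt = 0.09·1 = 0.09, so R = e^0.09 = 1.0942
Risk-neutral probability p = (e^0.09 − 0.6376)/(1.5683 − 0.6376) = 0.4565/0.9307 = 0.4905
Terminal stock prices: S_u = 86.26, S_d = 35.07
Terminal payoffs (S − K): max(25.26, 0) = 25.26, max(-25.93, 0) = 0
Node 0 (S = 55): V_0 = e^(−0.09)·[0.4905·25.2572 + 0.5095·0.0000] = 11.3235

€11.32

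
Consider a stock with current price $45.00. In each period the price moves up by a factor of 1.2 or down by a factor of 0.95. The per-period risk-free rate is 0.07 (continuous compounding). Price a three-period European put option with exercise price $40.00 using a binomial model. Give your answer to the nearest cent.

$0.15

Risk-neutral probability p = (e^0.07 − 0.95)/(1.2 − 0.95) = 0.1225/0.2500 = 0.4900
Terminal stock prices: S_uuu = 77.76, S_uud = 61.56, S_udd = 48.73, S_ddd = 38.58
Terminal payoffs (K − S): max(-37.76, 0) = 0, max(-21.56, 0) = 0, max(-8.735, 0) = 0, max(1.418, 0) = 1.418
Node uu (S = 64.8): V_uu = e^(−0.07)·[0.4900·0.0000 + 0.5100·0.0000] = 0.0000
Node ud (S = 51.3): V_ud = e^(−0.07)·[0.4900·0.0000 + 0.5100·0.0000] = 0.0000
Node dd (S = 40.61): V_dd = e^(−0.07)·[0.4900·0.0000 + 0.5100·1.4181] = 0.6743
Node u (S = 54): V_u = e^(−0.07)·[0.4900·0.0000 + 0.5100·0.0000] = 0.0000
Node d (S = 42.75): V_d = e^(−0.07)·[0.4900·0.0000 + 0.5100·0.6743] = 0.3206
Node 0 (S = 45): V_0 = e^(−0.07)·[0.4900·0.0000 + 0.5100·0.3206] = 0.1525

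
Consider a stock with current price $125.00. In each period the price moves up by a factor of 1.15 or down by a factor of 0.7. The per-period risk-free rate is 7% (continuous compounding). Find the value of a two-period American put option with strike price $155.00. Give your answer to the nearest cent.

Risk-neutral probability p = (e^0.07 − 0.7)/(1.15 − 0.7) = 0.3725/0.4500 = 0.8278
Terminal stock prices: S_uu = 165.3, S_ud = 100.6, S_dd = 61.25
Terminal payoffs (K − S): max(-10.31, 0) = 0, max(54.38, 0) = 54.38, max(93.75, 0) = 93.75
Node u (S = 143.8): continuation = e^(−0.07)·[0.8278·0.0000 + 0.1722·54.3750] = 8.7306; exercise value = 11.2500 > continuation, so V_u = 11.2500 (exercise)
Node d (S = 87.5): continuation = e^(−0.07)·[0.8278·54.3750 + 0.1722·93.7500] = 57.0210; exercise value = 67.5000 > continuation, so V_d = 67.5000 (exercise)
Node 0 (S = 125): continuation = e^(−0.07)·[0.8278·11.2500 + 0.1722·67.5000] = 19.5210; exercise value = 30.0000 > continuation, so V_0 = 30.0000 (exercise)

$30.00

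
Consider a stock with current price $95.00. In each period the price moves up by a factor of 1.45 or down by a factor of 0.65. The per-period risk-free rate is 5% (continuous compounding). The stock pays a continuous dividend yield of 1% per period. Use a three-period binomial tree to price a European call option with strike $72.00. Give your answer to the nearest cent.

Per-period risk-free factor R = e^0.05 = 1.0513; dividend-adjusted growth = e^(0.05−0.01) = 1.0408.
Risk-neutral probability p = (1.0408 − 0.65)/(1.45 − 0.65) = 0.3908/0.8000 = 0.4885
Terminal stock prices: S_uuu = 289.6, S_uud = 129.8, S_udd = 58.2, S_ddd = 26.09
Terminal payoffs (S − K): max(217.6, 0) = 217.6, max(57.83, 0) = 57.83, max(-13.8, 0) = 0, max(-45.91, 0) = 0
Node uu (S = 199.7): V_uu = e^(−0.05)·[0.4885·217.6194 + 0.5115·57.8294] = 129.2616
Node ud (S = 89.54): V_ud = e^(−0.05)·[0.4885·57.8294 + 0.5115·0.0000] = 26.8726
Node dd (S = 40.14): V_dd = e^(−0.05)·[0.4885·0.0000 + 0.5115·0.0000] = 0.0000
Node u (S = 137.8): V_u = e^(−0.05)·[0.4885·129.2616 + 0.5115·26.8726] = 73.1410
Node d (S = 61.75): V_d = e^(−0.05)·[0.4885·26.8726 + 0.5115·0.0000] = 12.4874
Node 0 (S = 95): V_0 = e^(−0.05)·[0.4885·73.1410 + 0.5115·12.4874] = 40.0634

$40.06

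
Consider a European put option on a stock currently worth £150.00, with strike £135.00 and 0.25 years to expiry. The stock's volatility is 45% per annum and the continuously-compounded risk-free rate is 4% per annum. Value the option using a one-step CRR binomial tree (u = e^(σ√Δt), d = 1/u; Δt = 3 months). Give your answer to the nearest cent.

£8.05

CRR parameters: u = e^(σ√Δt) = e^(0.45·√0.25) = 1.2523, d = 1/u = 0.7985
Per-period rate: rΔt = 0.04·0.25 = 0.01, so R = e^0.01 = 1.0101
Risk-neutral probability p = (e^0.01 − 0.7985)/(1.2523 − 0.7985) = 0.2115/0.4538 = 0.4661
Terminal stock prices: S_u = 187.8, S_d = 119.8
Terminal payoffs (K − S): max(-52.85, 0) = 0, max(15.22, 0) = 15.22
Node 0 (S = 150): V_0 = e^(−0.01)·[0.4661·0.0000 + 0.5339·15.2226] = 8.0460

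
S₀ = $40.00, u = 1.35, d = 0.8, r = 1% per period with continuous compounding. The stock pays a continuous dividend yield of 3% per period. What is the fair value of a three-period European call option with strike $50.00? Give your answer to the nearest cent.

Per-period risk-free factor R = e^0.01 = 1.0101; dividend-adjusted growth = e^(0.01−0.03) = 0.9802.
Risk-neutral probability p = (0.9802 − 0.8)/(1.35 − 0.8) = 0.1802/0.5500 = 0.3276
Terminal stock prices: S_uuu = 98.42, S_uud = 58.32, S_udd = 34.56, S_ddd = 20.48
Terminal payoffs (S − K): max(48.42, 0) = 48.42, max(8.32, 0) = 8.32, max(-15.44, 0) = 0, max(-29.52, 0) = 0
Node uu (S = 72.9): V_uu = e^(−0.01)·[0.3276·48.4150 + 0.6724·8.3200] = 21.2430
Node ud (S = 43.2): V_ud = e^(−0.01)·[0.3276·8.3200 + 0.6724·0.0000] = 2.6988
Node dd (S = 25.6): V_dd = e^(−0.01)·[0.3276·0.0000 + 0.6724·0.0000] = 0.0000
Node u (S = 54): V_u = e^(−0.01)·[0.3276·21.2430 + 0.6724·2.6988] = 8.6872
Node d (S = 32): V_d = e^(−0.01)·[0.3276·2.6988 + 0.6724·0.0000] = 0.8754
Node 0 (S = 40): V_0 = e^(−0.01)·[0.3276·8.6872 + 0.6724·0.8754] = 3.4006

$3.40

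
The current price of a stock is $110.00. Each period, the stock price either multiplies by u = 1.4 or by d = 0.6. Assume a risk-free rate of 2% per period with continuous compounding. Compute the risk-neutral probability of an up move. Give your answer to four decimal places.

Risk-neutral probability p = (e^0.02 − 0.6)/(1.4 − 0.6) = 0.4202/0.8000 = 0.5253

p = 0.5253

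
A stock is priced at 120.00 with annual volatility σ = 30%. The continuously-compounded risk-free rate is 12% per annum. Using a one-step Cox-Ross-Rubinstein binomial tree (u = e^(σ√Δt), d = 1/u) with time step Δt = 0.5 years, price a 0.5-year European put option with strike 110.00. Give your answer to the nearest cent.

CRR parameters: u = e^(σ√Δt) = e^(0.3·√0.5) = 1.2363, d = 1/u = 0.8089
Per-period rate: rΔt = 0.12·0.5 = 0.06, so R = e^0.06 = 1.0618
Risk-neutral probability p = (e^0.06 − 0.8089)/(1.2363 − 0.8089) = 0.2530/0.4275 = 0.5918
Terminal stock prices: S_u = 148.4, S_d = 97.06
Terminal payoffs (K − S): max(-38.36, 0) = 0, max(12.94, 0) = 12.94
Node 0 (S = 120): V_0 = e^(−0.06)·[0.5918·0.0000 + 0.4082·12.9371] = 4.9730

4.97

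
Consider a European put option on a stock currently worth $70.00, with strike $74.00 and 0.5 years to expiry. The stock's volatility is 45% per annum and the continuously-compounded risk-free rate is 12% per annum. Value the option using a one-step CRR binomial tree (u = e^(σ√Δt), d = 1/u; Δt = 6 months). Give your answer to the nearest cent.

$10.50

CRR parameters: u = e^(σ√Δt) = e^(0.45·√0.5) = 1.3746, d = 1/u = 0.7275
Per-period rate: rΔt = 0.12·0.5 = 0.06, so R = e^0.06 = 1.0618
Risk-neutral probability p = (e^0.06 − 0.7275)/(1.3746 − 0.7275) = 0.3344/0.6472 = 0.5167
Terminal stock prices: S_u = 96.23, S_d = 50.92
Terminal payoffs (K − S): max(-22.23, 0) = 0, max(23.08, 0) = 23.08
Node 0 (S = 70): V_0 = e^(−0.06)·[0.5167·0.0000 + 0.4833·23.0779] = 10.5049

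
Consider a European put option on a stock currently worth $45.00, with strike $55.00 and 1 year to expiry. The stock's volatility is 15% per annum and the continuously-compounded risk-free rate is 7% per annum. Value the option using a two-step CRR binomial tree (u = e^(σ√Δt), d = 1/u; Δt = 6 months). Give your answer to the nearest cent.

$6.52

CRR parameters: u = e^(σ√Δt) = e^(0.15·√0.5) = 1.1119, d = 1/u = 0.8994
Per-period rate: rΔt = 0.07·0.5 = 0.035, so R = e^0.035 = 1.0356
Risk-neutral probability p = (e^0.035 − 0.8994)/(1.1119 − 0.8994) = 0.1363/0.2125 = 0.6411
Terminal stock prices: S_uu = 55.63, S_ud = 45, S_dd = 36.4
Terminal payoffs (K − S): max(-0.634, 0) = 0, max(10, 0) = 10, max(18.6, 0) = 18.6
Node u (S = 50.04): V_u = e^(−0.035)·[0.6411·0.0000 + 0.3589·10.0000] = 3.4655
Node d (S = 40.47): V_d = e^(−0.035)·[0.6411·10.0000 + 0.3589·18.6014] = 12.6369
Node 0 (S = 45): V_0 = e^(−0.035)·[0.6411·3.4655 + 0.3589·12.6369] = 6.5246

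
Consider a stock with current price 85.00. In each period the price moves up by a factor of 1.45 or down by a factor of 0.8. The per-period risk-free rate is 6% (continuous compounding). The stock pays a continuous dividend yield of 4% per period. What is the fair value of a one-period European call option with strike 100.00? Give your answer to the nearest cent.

7.42

Per-period risk-free factor R = e^0.06 = 1.0618; dividend-adjusted growth = e^(0.06−0.04) = 1.0202.
Risk-neutral probability p = (1.0202 − 0.8)/(1.45 − 0.8) = 0.2202/0.6500 = 0.3388
Terminal stock prices: S_u = 123.2, S_d = 68
Terminal payoffs (S − K): max(23.25, 0) = 23.25, max(-32, 0) = 0
Node 0 (S = 85): V_0 = e^(−0.06)·[0.3388·23.2500 + 0.6612·0.0000] = 7.4177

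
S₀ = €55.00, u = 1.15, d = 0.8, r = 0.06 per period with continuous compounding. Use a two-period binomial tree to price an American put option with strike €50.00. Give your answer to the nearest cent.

€1.42

Risk-neutral probability p = (e^0.06 − 0.8)/(1.15 − 0.8) = 0.2618/0.3500 = 0.7481
Terminal stock prices: S_uu = 72.74, S_ud = 50.6, S_dd = 35.2
Terminal payoffs (K − S): max(-22.74, 0) = 0, max(-0.6, 0) = 0, max(14.8, 0) = 14.8
Node u (S = 63.25): continuation = e^(−0.06)·[0.7481·0.0000 + 0.2519·0.0000] = 0.0000; exercise value = 0.0000 ≤ continuation, so V_u = 0.0000
Node d (S = 44): continuation = e^(−0.06)·[0.7481·0.0000 + 0.2519·14.8000] = 3.5109; exercise value = 6.0000 > continuation, so V_d = 6.0000 (exercise)
Node 0 (S = 55): continuation = e^(−0.06)·[0.7481·0.0000 + 0.2519·6.0000] = 1.4234; exercise value = 0.0000 ≤ continuation, so V_0 = 1.4234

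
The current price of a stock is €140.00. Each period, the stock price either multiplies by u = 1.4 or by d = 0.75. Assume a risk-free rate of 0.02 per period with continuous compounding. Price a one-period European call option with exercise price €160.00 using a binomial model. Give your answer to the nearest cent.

Risk-neutral probability p = (e^0.02 − 0.75)/(1.4 − 0.75) = 0.2702/0.6500 = 0.4157
Terminal stock prices: S_u = 196, S_d = 105
Terminal payoffs (S − K): max(36, 0) = 36, max(-55, 0) = 0
Node 0 (S = 140): V_0 = e^(−0.02)·[0.4157·36.0000 + 0.5843·0.0000] = 14.6687

€14.67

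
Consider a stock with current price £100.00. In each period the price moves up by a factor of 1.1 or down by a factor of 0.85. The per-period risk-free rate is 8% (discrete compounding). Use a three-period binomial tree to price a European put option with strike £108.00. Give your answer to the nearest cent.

Risk-neutral probability p = (1 + 0.08 − 0.85)/(1.1 − 0.85) = 0.2300/0.2500 = 0.9200
Terminal stock prices: S_uuu = 133.1, S_uud = 102.9, S_udd = 79.48, S_ddd = 61.41
Terminal payoffs (K − S): max(-25.1, 0) = 0, max(5.15, 0) = 5.15, max(28.52, 0) = 28.52, max(46.59, 0) = 46.59
Node uu (S = 121): V_uu = 1/1.08·[0.9200·0.0000 + 0.0800·5.1500] = 0.3815
Node ud (S = 93.5): V_ud = 1/1.08·[0.9200·5.1500 + 0.0800·28.5250] = 6.5000
Node dd (S = 72.25): V_dd = 1/1.08·[0.9200·28.5250 + 0.0800·46.5875] = 27.7500
Node u (S = 110): V_u = 1/1.08·[0.9200·0.3815 + 0.0800·6.5000] = 0.8064
Node d (S = 85): V_d = 1/1.08·[0.9200·6.5000 + 0.0800·27.7500] = 7.5926
Node 0 (S = 100): V_0 = 1/1.08·[0.9200·0.8064 + 0.0800·7.5926] = 1.2494

£1.25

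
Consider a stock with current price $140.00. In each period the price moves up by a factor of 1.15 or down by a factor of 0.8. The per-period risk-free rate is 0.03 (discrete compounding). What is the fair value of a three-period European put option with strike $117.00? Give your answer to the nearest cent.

$4.63

Risk-neutral probability p = (1 + 0.03 − 0.8)/(1.15 − 0.8) = 0.2300/0.3500 = 0.6571
Terminal stock prices: S_uuu = 212.9, S_uud = 148.1, S_udd = 103, S_ddd = 71.68
Terminal payoffs (K − S): max(-95.92, 0) = 0, max(-31.12, 0) = 0, max(13.96, 0) = 13.96, max(45.32, 0) = 45.32
Node uu (S = 185.1): V_uu = 1/1.03·[0.6571·0.0000 + 0.3429·0.0000] = 0.0000
Node ud (S = 128.8): V_ud = 1/1.03·[0.6571·0.0000 + 0.3429·13.9600] = 4.6469
Node dd (S = 89.6): V_dd = 1/1.03·[0.6571·13.9600 + 0.3429·45.3200] = 23.9922
Node u (S = 161): V_u = 1/1.03·[0.6571·0.0000 + 0.3429·4.6469] = 1.5468
Node d (S = 112): V_d = 1/1.03·[0.6571·4.6469 + 0.3429·23.9922] = 10.9510
Node 0 (S = 140): V_0 = 1/1.03·[0.6571·1.5468 + 0.3429·10.9510] = 4.6322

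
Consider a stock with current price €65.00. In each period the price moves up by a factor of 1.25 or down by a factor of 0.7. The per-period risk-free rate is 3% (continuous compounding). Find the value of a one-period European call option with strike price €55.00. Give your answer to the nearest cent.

Risk-neutral probability p = (e^0.03 − 0.7)/(1.25 − 0.7) = 0.3305/0.5500 = 0.6008
Terminal stock prices: S_u = 81.25, S_d = 45.5
Terminal payoffs (S − K): max(26.25, 0) = 26.25, max(-9.5, 0) = 0
Node 0 (S = 65): V_0 = e^(−0.03)·[0.6008·26.2500 + 0.3992·0.0000] = 15.3056

€15.31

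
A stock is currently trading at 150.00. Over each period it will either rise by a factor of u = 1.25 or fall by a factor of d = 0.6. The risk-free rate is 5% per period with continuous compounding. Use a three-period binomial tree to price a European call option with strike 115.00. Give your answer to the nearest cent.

Risk-neutral probability p = (e^0.05 − 0.6)/(1.25 − 0.6) = 0.4513/0.6500 = 0.6943
Terminal stock prices: S_uuu = 293, S_uud = 140.6, S_udd = 67.5, S_ddd = 32.4
Terminal payoffs (S − K): max(178, 0) = 178, max(25.62, 0) = 25.62, max(-47.5, 0) = 0, max(-82.6, 0) = 0
Node uu (S = 234.4): V_uu = e^(−0.05)·[0.6943·177.9688 + 0.3057·25.6250] = 124.9836
Node ud (S = 112.5): V_ud = e^(−0.05)·[0.6943·25.6250 + 0.3057·0.0000] = 16.9228
Node dd (S = 54): V_dd = e^(−0.05)·[0.6943·0.0000 + 0.3057·0.0000] = 0.0000
Node u (S = 187.5): V_u = e^(−0.05)·[0.6943·124.9836 + 0.3057·16.9228] = 87.4612
Node d (S = 90): V_d = e^(−0.05)·[0.6943·16.9228 + 0.3057·0.0000] = 11.1759
Node 0 (S = 150): V_0 = e^(−0.05)·[0.6943·87.4612 + 0.3057·11.1759] = 61.0100

61.01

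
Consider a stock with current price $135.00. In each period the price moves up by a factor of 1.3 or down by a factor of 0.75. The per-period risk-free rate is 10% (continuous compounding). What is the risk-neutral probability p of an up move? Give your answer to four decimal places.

p = 0.6458

Risk-neutral probability p = (e^0.1 − 0.75)/(1.3 − 0.75) = 0.3552/0.5500 = 0.6458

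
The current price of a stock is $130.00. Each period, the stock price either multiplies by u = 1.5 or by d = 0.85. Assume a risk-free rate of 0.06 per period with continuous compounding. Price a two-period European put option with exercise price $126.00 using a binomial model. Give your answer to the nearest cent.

Risk-neutral probability p = (e^0.06 − 0.85)/(1.5 − 0.85) = 0.2118/0.6500 = 0.3259
Terminal stock prices: S_uu = 292.5, S_ud = 165.8, S_dd = 93.92
Terminal payoffs (K − S): max(-166.5, 0) = 0, max(-39.75, 0) = 0, max(32.08, 0) = 32.08
Node u (S = 195): V_u = e^(−0.06)·[0.3259·0.0000 + 0.6741·0.0000] = 0.0000
Node d (S = 110.5): V_d = e^(−0.06)·[0.3259·0.0000 + 0.6741·32.0750] = 20.3625
Node 0 (S = 130): V_0 = e^(−0.06)·[0.3259·0.0000 + 0.6741·20.3625] = 12.9270

$12.93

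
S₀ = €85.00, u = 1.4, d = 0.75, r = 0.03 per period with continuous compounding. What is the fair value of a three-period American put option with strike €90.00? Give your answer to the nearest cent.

€18.72

Risk-neutral probability p = (e^0.03 − 0.75)/(1.4 − 0.75) = 0.2805/0.6500 = 0.4315
Terminal stock prices: S_uuu = 233.2, S_uud = 124.9, S_udd = 66.94, S_ddd = 35.86
Terminal payoffs (K − S): max(-143.2, 0) = 0, max(-34.95, 0) = 0, max(23.06, 0) = 23.06, max(54.14, 0) = 54.14
Node uu (S = 166.6): continuation = e^(−0.03)·[0.4315·0.0000 + 0.5685·0.0000] = 0.0000; exercise value = 0.0000 ≤ continuation, so V_uu = 0.0000
Node ud (S = 89.25): continuation = e^(−0.03)·[0.4315·0.0000 + 0.5685·23.0625] = 12.7242; exercise value = 0.7500 ≤ continuation, so V_ud = 12.7242
Node dd (S = 47.81): continuation = e^(−0.03)·[0.4315·23.0625 + 0.5685·54.1406] = 39.5276; exercise value = 42.1875 > continuation, so V_dd = 42.1875 (exercise)
Node u (S = 119): continuation = e^(−0.03)·[0.4315·0.0000 + 0.5685·12.7242] = 7.0203; exercise value = 0.0000 ≤ continuation, so V_u = 7.0203
Node d (S = 63.75): continuation = e^(−0.03)·[0.4315·12.7242 + 0.5685·42.1875] = 28.6039; exercise value = 26.2500 ≤ continuation, so V_d = 28.6039
Node 0 (S = 85): continuation = e^(−0.03)·[0.4315·7.0203 + 0.5685·28.6039] = 18.7211; exercise value = 5.0000 ≤ continuation, so V_0 = 18.7211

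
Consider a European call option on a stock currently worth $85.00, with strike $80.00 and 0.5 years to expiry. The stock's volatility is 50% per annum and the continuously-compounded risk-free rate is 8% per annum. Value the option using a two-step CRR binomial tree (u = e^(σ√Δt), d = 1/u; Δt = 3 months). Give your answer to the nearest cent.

CRR parameters: u = e^(σ√Δt) = e^(0.5·√0.25) = 1.2840, d = 1/u = 0.7788
Per-period rate: rΔt = 0.08·0.25 = 0.02, so R = e^0.02 = 1.0202
Risk-neutral probability p = (e^0.02 − 0.7788)/(1.2840 − 0.7788) = 0.2414/0.5052 = 0.4778
Terminal stock prices: S_uu = 140.1, S_ud = 85, S_dd = 51.56
Terminal payoffs (S − K): max(60.14, 0) = 60.14, max(5, 0) = 5, max(-28.44, 0) = 0
Node u (S = 109.1): V_u = e^(−0.02)·[0.4778·60.1413 + 0.5222·5.0000] = 30.7263
Node d (S = 66.2): V_d = e^(−0.02)·[0.4778·5.0000 + 0.5222·0.0000] = 2.3417
Node 0 (S = 85): V_0 = e^(−0.02)·[0.4778·30.7263 + 0.5222·2.3417] = 15.5892

$15.59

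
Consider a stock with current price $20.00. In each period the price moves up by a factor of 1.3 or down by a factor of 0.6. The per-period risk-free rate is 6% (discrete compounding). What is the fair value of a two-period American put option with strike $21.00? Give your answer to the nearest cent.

Risk-neutral probability p = (1 + 0.06 − 0.6)/(1.3 − 0.6) = 0.4600/0.7000 = 0.6571
Terminal stock prices: S_uu = 33.8, S_ud = 15.6, S_dd = 7.2
Terminal payoffs (K − S): max(-12.8, 0) = 0, max(5.4, 0) = 5.4, max(13.8, 0) = 13.8
Node u (S = 26): continuation = 1/1.06·[0.6571·0.0000 + 0.3429·5.4000] = 1.7466; exercise value = 0.0000 ≤ continuation, so V_u = 1.7466
Node d (S = 12): continuation = 1/1.06·[0.6571·5.4000 + 0.3429·13.8000] = 7.8113; exercise value = 9.0000 > continuation, so V_d = 9.0000 (exercise)
Node 0 (S = 20): continuation = 1/1.06·[0.6571·1.7466 + 0.3429·9.0000] = 3.9939; exercise value = 1.0000 ≤ continuation, so V_0 = 3.9939

$3.99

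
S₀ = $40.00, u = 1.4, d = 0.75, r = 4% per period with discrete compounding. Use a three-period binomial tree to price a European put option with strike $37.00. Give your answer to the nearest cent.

Risk-neutral probability p = (1 + 0.04 − 0.75)/(1.4 − 0.75) = 0.2900/0.6500 = 0.4462
Terminal stock prices: S_uuu = 109.8, S_uud = 58.8, S_udd = 31.5, S_ddd = 16.88
Terminal payoffs (K − S): max(-72.76, 0) = 0, max(-21.8, 0) = 0, max(5.5, 0) = 5.5, max(20.12, 0) = 20.12
Node uu (S = 78.4): V_uu = 1/1.04·[0.4462·0.0000 + 0.5538·0.0000] = 0.0000
Node ud (S = 42): V_ud = 1/1.04·[0.4462·0.0000 + 0.5538·5.5000] = 2.9290
Node dd (S = 22.5): V_dd = 1/1.04·[0.4462·5.5000 + 0.5538·20.1250] = 13.0769
Node u (S = 56): V_u = 1/1.04·[0.4462·0.0000 + 0.5538·2.9290] = 1.5598
Node d (S = 30): V_d = 1/1.04·[0.4462·2.9290 + 0.5538·13.0769] = 8.2206
Node 0 (S = 40): V_0 = 1/1.04·[0.4462·1.5598 + 0.5538·8.2206] = 5.0470

$5.05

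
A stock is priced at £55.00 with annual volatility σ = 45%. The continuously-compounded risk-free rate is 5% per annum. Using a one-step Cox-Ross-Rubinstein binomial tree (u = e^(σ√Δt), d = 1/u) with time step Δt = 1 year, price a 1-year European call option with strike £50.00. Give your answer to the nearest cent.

£15.33

CRR parameters: u = e^(σ√Δt) = e^(0.45·√1) = 1.5683, d = 1/u = 0.6376
Per-period rate: rΔt = 0.05·1 = 0.05, so R = e^0.05 = 1.0513
Risk-neutral probability p = (e^0.05 − 0.6376)/(1.5683 − 0.6376) = 0.4136/0.9307 = 0.4445
Terminal stock prices: S_u = 86.26, S_d = 35.07
Terminal payoffs (S − K): max(36.26, 0) = 36.26, max(-14.93, 0) = 0
Node 0 (S = 55): V_0 = e^(−0.05)·[0.4445·36.2572 + 0.5555·0.0000] = 15.3286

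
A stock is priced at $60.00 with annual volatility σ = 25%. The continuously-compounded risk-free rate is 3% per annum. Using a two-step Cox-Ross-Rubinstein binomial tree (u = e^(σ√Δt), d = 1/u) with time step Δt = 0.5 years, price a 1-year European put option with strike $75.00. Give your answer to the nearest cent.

$15.30

CRR parameters: u = e^(σ√Δt) = e^(0.25·√0.5) = 1.1934, d = 1/u = 0.8380
Per-period rate: rΔt = 0.03·0.5 = 0.015, so R = e^0.015 = 1.0151
Risk-neutral probability p = (e^0.015 − 0.8380)/(1.1934 − 0.8380) = 0.1771/0.3554 = 0.4984
Terminal stock prices: S_uu = 85.45, S_ud = 60, S_dd = 42.13
Terminal payoffs (K − S): max(-10.45, 0) = 0, max(15, 0) = 15, max(32.87, 0) = 32.87
Node u (S = 71.6): V_u = e^(−0.015)·[0.4984·0.0000 + 0.5016·15.0000] = 7.4113
Node d (S = 50.28): V_d = e^(−0.015)·[0.4984·15.0000 + 0.5016·32.8687] = 23.6054
Node 0 (S = 60): V_0 = e^(−0.015)·[0.4984·7.4113 + 0.5016·23.6054] = 15.3023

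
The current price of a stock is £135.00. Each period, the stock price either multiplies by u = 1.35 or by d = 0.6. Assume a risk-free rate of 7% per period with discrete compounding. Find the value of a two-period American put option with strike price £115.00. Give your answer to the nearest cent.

£13.02

Risk-neutral probability p = (1 + 0.07 − 0.6)/(1.35 − 0.6) = 0.4700/0.7500 = 0.6267
Terminal stock prices: S_uu = 246, S_ud = 109.3, S_dd = 48.6
Terminal payoffs (K − S): max(-131, 0) = 0, max(5.65, 0) = 5.65, max(66.4, 0) = 66.4
Node u (S = 182.2): continuation = 1/1.07·[0.6267·0.0000 + 0.3733·5.6500] = 1.9713; exercise value = 0.0000 ≤ continuation, so V_u = 1.9713
Node d (S = 81): continuation = 1/1.07·[0.6267·5.6500 + 0.3733·66.4000] = 26.4766; exercise value = 34.0000 > continuation, so V_d = 34.0000 (exercise)
Node 0 (S = 135): continuation = 1/1.07·[0.6267·1.9713 + 0.3733·34.0000] = 13.0175; exercise value = 0.0000 ≤ continuation, so V_0 = 13.0175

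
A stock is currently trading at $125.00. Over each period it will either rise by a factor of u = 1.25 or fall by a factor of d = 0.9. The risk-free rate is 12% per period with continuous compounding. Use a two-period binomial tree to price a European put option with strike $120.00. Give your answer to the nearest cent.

$1.81

Risk-neutral probability p = (e^0.12 − 0.9)/(1.25 − 0.9) = 0.2275/0.3500 = 0.6500
Terminal stock prices: S_uu = 195.3, S_ud = 140.6, S_dd = 101.2
Terminal payoffs (K − S): max(-75.31, 0) = 0, max(-20.62, 0) = 0, max(18.75, 0) = 18.75
Node u (S = 156.2): V_u = e^(−0.12)·[0.6500·0.0000 + 0.3500·0.0000] = 0.0000
Node d (S = 112.5): V_d = e^(−0.12)·[0.6500·0.0000 + 0.3500·18.7500] = 5.8206
Node 0 (S = 125): V_0 = e^(−0.12)·[0.6500·0.0000 + 0.3500·5.8206] = 1.8069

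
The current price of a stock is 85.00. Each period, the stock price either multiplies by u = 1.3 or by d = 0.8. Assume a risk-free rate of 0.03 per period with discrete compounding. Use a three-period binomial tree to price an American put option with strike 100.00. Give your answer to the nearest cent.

Risk-neutral probability p = (1 + 0.03 − 0.8)/(1.3 − 0.8) = 0.2300/0.5000 = 0.4600
Terminal stock prices: S_uuu = 186.7, S_uud = 114.9, S_udd = 70.72, S_ddd = 43.52
Terminal payoffs (K − S): max(-86.75, 0) = 0, max(-14.92, 0) = 0, max(29.28, 0) = 29.28, max(56.48, 0) = 56.48
Node uu (S = 143.7): continuation = 1/1.03·[0.4600·0.0000 + 0.5400·0.0000] = 0.0000; exercise value = 0.0000 ≤ continuation, so V_uu = 0.0000
Node ud (S = 88.4): continuation = 1/1.03·[0.4600·0.0000 + 0.5400·29.2800] = 15.3507; exercise value = 11.6000 ≤ continuation, so V_ud = 15.3507
Node dd (S = 54.4): continuation = 1/1.03·[0.4600·29.2800 + 0.5400·56.4800] = 42.6874; exercise value = 45.6000 > continuation, so V_dd = 45.6000 (exercise)
Node u (S = 110.5): continuation = 1/1.03·[0.4600·0.0000 + 0.5400·15.3507] = 8.0479; exercise value = 0.0000 ≤ continuation, so V_u = 8.0479
Node d (S = 68): continuation = 1/1.03·[0.4600·15.3507 + 0.5400·45.6000] = 30.7624; exercise value = 32.0000 > continuation, so V_d = 32.0000 (exercise)
Node 0 (S = 85): continuation = 1/1.03·[0.4600·8.0479 + 0.5400·32.0000] = 20.3709; exercise value = 15.0000 ≤ continuation, so V_0 = 20.3709

20.37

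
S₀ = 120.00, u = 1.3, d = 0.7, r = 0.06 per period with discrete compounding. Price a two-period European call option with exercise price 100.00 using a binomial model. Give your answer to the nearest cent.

Risk-neutral probability p = (1 + 0.06 − 0.7)/(1.3 − 0.7) = 0.3600/0.6000 = 0.6000
Terminal stock prices: S_uu = 202.8, S_ud = 109.2, S_dd = 58.8
Terminal payoffs (S − K): max(102.8, 0) = 102.8, max(9.2, 0) = 9.2, max(-41.2, 0) = 0
Node u (S = 156): V_u = 1/1.06·[0.6000·102.8000 + 0.4000·9.2000] = 61.6604
Node d (S = 84): V_d = 1/1.06·[0.6000·9.2000 + 0.4000·0.0000] = 5.2075
Node 0 (S = 120): V_0 = 1/1.06·[0.6000·61.6604 + 0.4000·5.2075] = 36.8672

36.87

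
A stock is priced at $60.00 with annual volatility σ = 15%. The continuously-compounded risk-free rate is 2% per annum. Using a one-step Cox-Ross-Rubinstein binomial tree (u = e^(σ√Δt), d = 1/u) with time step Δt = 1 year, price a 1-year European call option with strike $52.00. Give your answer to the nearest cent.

CRR parameters: u = e^(σ√Δt) = e^(0.15·√1) = 1.1618, d = 1/u = 0.8607
Per-period rate: rΔt = 0.02·1 = 0.02, so R = e^0.02 = 1.0202
Risk-neutral probability p = (e^0.02 − 0.8607)/(1.1618 − 0.8607) = 0.1595/0.3011 = 0.5297
Terminal stock prices: S_u = 69.71, S_d = 51.64
Terminal payoffs (S − K): max(17.71, 0) = 17.71, max(-0.3575, 0) = 0
Node 0 (S = 60): V_0 = e^(−0.02)·[0.5297·17.7101 + 0.4703·0.0000] = 9.1945

$9.19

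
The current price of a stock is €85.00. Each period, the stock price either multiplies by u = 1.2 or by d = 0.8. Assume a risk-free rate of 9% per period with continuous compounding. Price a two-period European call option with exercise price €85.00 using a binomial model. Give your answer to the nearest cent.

Risk-neutral probability p = (e^0.09 − 0.8)/(1.2 − 0.8) = 0.2942/0.4000 = 0.7354
Terminal stock prices: S_uu = 122.4, S_ud = 81.6, S_dd = 54.4
Terminal payoffs (S − K): max(37.4, 0) = 37.4, max(-3.4, 0) = 0, max(-30.6, 0) = 0
Node u (S = 102): V_u = e^(−0.09)·[0.7354·37.4000 + 0.2646·0.0000] = 25.1379
Node d (S = 68): V_d = e^(−0.09)·[0.7354·0.0000 + 0.2646·0.0000] = 0.0000
Node 0 (S = 85): V_0 = e^(−0.09)·[0.7354·25.1379 + 0.2646·0.0000] = 16.8962

€16.90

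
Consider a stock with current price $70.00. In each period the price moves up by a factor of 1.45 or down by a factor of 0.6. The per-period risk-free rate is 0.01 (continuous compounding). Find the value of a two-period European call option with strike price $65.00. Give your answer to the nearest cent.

Risk-neutral probability p = (e^0.01 − 0.6)/(1.45 − 0.6) = 0.4101/0.8500 = 0.4824
Terminal stock prices: S_uu = 147.2, S_ud = 60.9, S_dd = 25.2
Terminal payoffs (S − K): max(82.18, 0) = 82.18, max(-4.1, 0) = 0, max(-39.8, 0) = 0
Node u (S = 101.5): V_u = e^(−0.01)·[0.4824·82.1750 + 0.5176·0.0000] = 39.2478
Node d (S = 42): V_d = e^(−0.01)·[0.4824·0.0000 + 0.5176·0.0000] = 0.0000
Node 0 (S = 70): V_0 = e^(−0.01)·[0.4824·39.2478 + 0.5176·0.0000] = 18.7452

$18.75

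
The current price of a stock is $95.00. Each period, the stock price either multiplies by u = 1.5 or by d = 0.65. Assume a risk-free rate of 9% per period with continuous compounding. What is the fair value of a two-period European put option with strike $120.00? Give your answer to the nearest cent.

Risk-neutral probability p = (e^0.09 − 0.65)/(1.5 − 0.65) = 0.4442/0.8500 = 0.5226
Terminal stock prices: S_uu = 213.8, S_ud = 92.62, S_dd = 40.14
Terminal payoffs (K − S): max(-93.75, 0) = 0, max(27.38, 0) = 27.38, max(79.86, 0) = 79.86
Node u (S = 142.5): V_u = e^(−0.09)·[0.5226·0.0000 + 0.4774·27.3750] = 11.9451
Node d (S = 61.75): V_d = e^(−0.09)·[0.5226·27.3750 + 0.4774·79.8625] = 47.9217
Node 0 (S = 95): V_0 = e^(−0.09)·[0.5226·11.9451 + 0.4774·47.9217] = 26.6154

$26.62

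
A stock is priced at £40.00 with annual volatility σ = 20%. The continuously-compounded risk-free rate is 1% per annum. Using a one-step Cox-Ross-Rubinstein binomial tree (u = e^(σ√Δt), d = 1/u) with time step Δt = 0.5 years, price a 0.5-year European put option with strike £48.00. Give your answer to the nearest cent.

£7.76

CRR parameters: u = e^(σ√Δt) = e^(0.2·√0.5) = 1.1519, d = 1/u = 0.8681
Per-period rate: rΔt = 0.01·0.5 = 0.005, so R = e^0.005 = 1.0050
Risk-neutral probability p = (e^0.005 − 0.8681)/(1.1519 − 0.8681) = 0.1369/0.2838 = 0.4824
Terminal stock prices: S_u = 46.08, S_d = 34.72
Terminal payoffs (K − S): max(1.924, 0) = 1.924, max(13.28, 0) = 13.28
Node 0 (S = 40): V_0 = e^(−0.005)·[0.4824·1.9236 + 0.5176·13.2751] = 7.7606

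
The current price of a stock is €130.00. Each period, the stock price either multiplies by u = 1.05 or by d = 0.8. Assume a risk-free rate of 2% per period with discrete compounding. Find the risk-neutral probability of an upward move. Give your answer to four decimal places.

Risk-neutral probability p = (1 + 0.02 − 0.8)/(1.05 − 0.8) = 0.2200/0.2500 = 0.8800

p = 0.8800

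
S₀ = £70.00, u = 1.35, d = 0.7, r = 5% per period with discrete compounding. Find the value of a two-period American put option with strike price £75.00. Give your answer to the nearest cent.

£13.42

Risk-neutral probability p = (1 + 0.05 − 0.7)/(1.35 − 0.7) = 0.3500/0.6500 = 0.5385
Terminal stock prices: S_uu = 127.6, S_ud = 66.15, S_dd = 34.3
Terminal payoffs (K − S): max(-52.58, 0) = 0, max(8.85, 0) = 8.85, max(40.7, 0) = 40.7
Node u (S = 94.5): continuation = 1/1.05·[0.5385·0.0000 + 0.4615·8.8500] = 3.8901; exercise value = 0.0000 ≤ continuation, so V_u = 3.8901
Node d (S = 49): continuation = 1/1.05·[0.5385·8.8500 + 0.4615·40.7000] = 22.4286; exercise value = 26.0000 > continuation, so V_d = 26.0000 (exercise)
Node 0 (S = 70): continuation = 1/1.05·[0.5385·3.8901 + 0.4615·26.0000] = 13.4235; exercise value = 5.0000 ≤ continuation, so V_0 = 13.4235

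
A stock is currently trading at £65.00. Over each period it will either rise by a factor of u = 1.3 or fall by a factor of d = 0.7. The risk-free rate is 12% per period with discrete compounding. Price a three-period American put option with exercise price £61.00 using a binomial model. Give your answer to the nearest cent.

Risk-neutral probability p = (1 + 0.12 − 0.7)/(1.3 − 0.7) = 0.4200/0.6000 = 0.7000
Terminal stock prices: S_uuu = 142.8, S_uud = 76.89, S_udd = 41.4, S_ddd = 22.29
Terminal payoffs (K − S): max(-81.81, 0) = 0, max(-15.89, 0) = 0, max(19.6, 0) = 19.6, max(38.71, 0) = 38.71
Node uu (S = 109.9): continuation = 1/1.12·[0.7000·0.0000 + 0.3000·0.0000] = 0.0000; exercise value = 0.0000 ≤ continuation, so V_uu = 0.0000
Node ud (S = 59.15): continuation = 1/1.12·[0.7000·0.0000 + 0.3000·19.5950] = 5.2487; exercise value = 1.8500 ≤ continuation, so V_ud = 5.2487
Node dd (S = 31.85): continuation = 1/1.12·[0.7000·19.5950 + 0.3000·38.7050] = 22.6143; exercise value = 29.1500 > continuation, so V_dd = 29.1500 (exercise)
Node u (S = 84.5): continuation = 1/1.12·[0.7000·0.0000 + 0.3000·5.2487] = 1.4059; exercise value = 0.0000 ≤ continuation, so V_u = 1.4059
Node d (S = 45.5): continuation = 1/1.12·[0.7000·5.2487 + 0.3000·29.1500] = 11.0884; exercise value = 15.5000 > continuation, so V_d = 15.5000 (exercise)
Node 0 (S = 65): continuation = 1/1.12·[0.7000·1.4059 + 0.3000·15.5000] = 5.0305; exercise value = 0.0000 ≤ continuation, so V_0 = 5.0305

£5.03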